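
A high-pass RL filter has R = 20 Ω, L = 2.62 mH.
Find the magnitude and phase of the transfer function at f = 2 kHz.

Step 1 — Angular frequency: ω = 2π·2000 = 1.257e+04 rad/s.
Step 2 — Transfer function: H(jω) = jωL/(R + jωL).
Step 3 — Numerator jωL = j·32.92; denominator R + jωL = 20 + j32.92.
Step 4 — H = 0.7305 + j0.4437.
Step 5 — Magnitude: |H| = 0.8547 (-1.4 dB); phase: φ = 31.3°.

|H| = 0.8547 (-1.4 dB), φ = 31.3°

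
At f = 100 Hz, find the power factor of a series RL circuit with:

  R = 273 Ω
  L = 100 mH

Step 1 — Angular frequency: ω = 2π·f = 2π·100 = 628.3 rad/s.
Step 2 — Component impedances:
  R: Z = R = 273 Ω
  L: Z = jωL = j·628.3·0.1 = 0 + j62.83 Ω
Step 3 — Series combination: Z_total = R + L = 273 + j62.83 Ω = 280.1∠13.0° Ω.
Step 4 — Power factor: PF = cos(φ) = Re(Z)/|Z| = 273/280.14 = 0.9745.
Step 5 — Type: Im(Z) = 62.83 ⇒ lagging (phase φ = 13.0°).

PF = 0.9745 (lagging, φ = 13.0°)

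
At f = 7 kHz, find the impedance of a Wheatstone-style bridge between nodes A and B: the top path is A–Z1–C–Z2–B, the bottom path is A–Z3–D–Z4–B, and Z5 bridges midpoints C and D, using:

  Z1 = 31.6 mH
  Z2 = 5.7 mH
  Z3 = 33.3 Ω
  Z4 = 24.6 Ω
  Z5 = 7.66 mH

Step 1 — Angular frequency: ω = 2π·f = 2π·7000 = 4.398e+04 rad/s.
Step 2 — Component impedances:
  Z1: Z = jωL = j·4.398e+04·0.0316 = 0 + j1390 Ω
  Z2: Z = jωL = j·4.398e+04·0.0057 = 0 + j250.7 Ω
  Z3: Z = R = 33.3 Ω
  Z4: Z = R = 24.6 Ω
  Z5: Z = jωL = j·4.398e+04·0.00766 = 0 + j336.9 Ω
Step 3 — Bridge requires nodal analysis (the Z5 bridge couples midpoints C and D, so the two paths cannot be reduced to a simple series/parallel combination). Setting node B to ground and injecting 1 A at node A, the 3-node admittance system at A, C, D solves to V_A = Z_AB = 57.78 + j2.489 Ω = 57.83∠2.5° Ω.

Z = 57.78 + j2.489 Ω = 57.83∠2.5° Ω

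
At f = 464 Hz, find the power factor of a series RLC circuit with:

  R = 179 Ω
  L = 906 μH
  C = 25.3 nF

Step 1 — Angular frequency: ω = 2π·f = 2π·464 = 2915 rad/s.
Step 2 — Component impedances:
  R: Z = R = 179 Ω
  L: Z = jωL = j·2915·0.000906 = 0 + j2.641 Ω
  C: Z = 1/(jωC) = -j/(ω·C) = 0 - j1.356e+04 Ω
Step 3 — Series combination: Z_total = R + L + C = 179 - j1.355e+04 Ω = 1.356e+04∠-89.2° Ω.
Step 4 — Power factor: PF = cos(φ) = Re(Z)/|Z| = 179/1.356e+04 = 0.0132.
Step 5 — Type: Im(Z) = -1.355e+04 ⇒ leading (phase φ = -89.2°).

PF = 0.0132 (leading, φ = -89.2°)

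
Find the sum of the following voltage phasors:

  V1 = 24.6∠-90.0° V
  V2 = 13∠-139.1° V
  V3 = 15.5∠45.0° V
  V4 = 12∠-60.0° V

Step 1 — Convert each phasor to rectangular form:
  V1 = 24.6·(cos(-90.0°) + j·sin(-90.0°)) = 0 - j24.6 V
  V2 = 13·(cos(-139.1°) + j·sin(-139.1°)) = -9.826 - j8.512 V
  V3 = 15.5·(cos(45.0°) + j·sin(45.0°)) = 10.96 + j10.96 V
  V4 = 12·(cos(-60.0°) + j·sin(-60.0°)) = 6 - j10.39 V
Step 2 — Sum components: V_total = 7.134 - j32.54 V.
Step 3 — Convert to polar: |V_total| = 33.32 V, ∠V_total = -77.6°.

V_total = 33.32∠-77.6° V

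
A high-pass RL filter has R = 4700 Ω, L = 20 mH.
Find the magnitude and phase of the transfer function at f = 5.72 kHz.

Step 1 — Angular frequency: ω = 2π·5720 = 3.594e+04 rad/s.
Step 2 — Transfer function: H(jω) = jωL/(R + jωL).
Step 3 — Numerator jωL = j·718.8; denominator R + jωL = 4700 + j718.8.
Step 4 — H = 0.02285 + j0.1494.
Step 5 — Magnitude: |H| = 0.1512 (-16.4 dB); phase: φ = 81.3°.

|H| = 0.1512 (-16.4 dB), φ = 81.3°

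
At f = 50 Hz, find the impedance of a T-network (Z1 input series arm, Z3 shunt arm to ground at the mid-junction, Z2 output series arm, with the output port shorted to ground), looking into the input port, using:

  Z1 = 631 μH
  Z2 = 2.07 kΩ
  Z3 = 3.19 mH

Step 1 — Angular frequency: ω = 2π·f = 2π·50 = 314.2 rad/s.
Step 2 — Component impedances:
  Z1: Z = jωL = j·314.2·0.000631 = 0 + j0.1982 Ω
  Z2: Z = R = 2070 Ω
  Z3: Z = jωL = j·314.2·0.00319 = 0 + j1.002 Ω
Step 3 — With the output port shorted to ground, the output series arm Z2 runs from the junction to ground; the shunt arm Z3 also runs from the junction to ground. They appear in parallel: Z3 || Z2 = 0.0004852 + j1.002 Ω.
Step 4 — Series with input arm Z1: Z_in = Z1 + (Z3 || Z2) = 0.0004852 + j1.2 Ω = 1.2∠90.0° Ω.

Z = 0.0004852 + j1.2 Ω = 1.2∠90.0° Ω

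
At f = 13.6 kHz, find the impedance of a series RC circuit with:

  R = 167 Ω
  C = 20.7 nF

Step 1 — Angular frequency: ω = 2π·f = 2π·1.36e+04 = 8.545e+04 rad/s.
Step 2 — Component impedances:
  R: Z = R = 167 Ω
  C: Z = 1/(jωC) = -j/(ω·C) = 0 - j565.3 Ω
Step 3 — Series combination: Z_total = R + C = 167 - j565.3 Ω = 589.5∠-73.5° Ω.

Z = 167 - j565.3 Ω = 589.5∠-73.5° Ω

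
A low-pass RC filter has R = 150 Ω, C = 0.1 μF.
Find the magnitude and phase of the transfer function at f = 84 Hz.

Step 1 — Angular frequency: ω = 2π·84 = 527.8 rad/s.
Step 2 — Transfer function: H(jω) = 1/(1 + jωRC).
Step 3 — Denominator: 1 + jωRC = 1 + j·527.8·150·1e-07 = 1 + j0.007917.
Step 4 — H = 0.9999 - j0.007916.
Step 5 — Magnitude: |H| = 1 (-0.0 dB); phase: φ = -0.5°.

|H| = 1 (-0.0 dB), φ = -0.5°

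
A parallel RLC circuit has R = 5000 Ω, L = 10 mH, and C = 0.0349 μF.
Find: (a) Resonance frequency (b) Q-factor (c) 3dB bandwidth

Step 1 — Resonance: ω₀ = 1/√(LC) = 1/√(0.01·3.49e-08) = 5.353e+04 rad/s.
Step 2 — f₀ = ω₀/(2π) = 8519 Hz.
Step 3 — Parallel Q: Q = R/(ω₀L) = 5000/(5.353e+04·0.01) = 9.341.
Step 4 — Bandwidth: Δω = ω₀/Q = 5731 rad/s; BW = Δω/(2π) = 912.1 Hz.

(a) f₀ = 8519 Hz  (b) Q = 9.341  (c) BW = 912.1 Hz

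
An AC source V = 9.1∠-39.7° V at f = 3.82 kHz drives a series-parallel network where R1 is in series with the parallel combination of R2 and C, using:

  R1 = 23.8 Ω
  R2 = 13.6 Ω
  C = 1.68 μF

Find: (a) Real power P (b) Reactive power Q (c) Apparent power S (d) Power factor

Step 1 — Angular frequency: ω = 2π·f = 2π·3820 = 2.4e+04 rad/s.
Step 2 — Component impedances:
  R1: Z = R = 23.8 Ω
  R2: Z = R = 13.6 Ω
  C: Z = 1/(jωC) = -j/(ω·C) = 0 - j24.8 Ω
Step 3 — Parallel branch: R2 || C = 1/(1/R2 + 1/C) = 10.46 - j5.734 Ω.
Step 4 — Series with R1: Z_total = R1 + (R2 || C) = 34.26 - j5.734 Ω = 34.73∠-9.5° Ω.
Step 5 — Source phasor: V = 9.1∠-39.7° V = 7.002 - j5.813 V.
Step 6 — Current: I = V / Z = 0.2264 - j0.1318 A = 0.262∠-30.2° A.
Step 7 — Complex power: S = V·I* = 2.352 - j0.3936 VA.
Step 8 — Real power: P = Re(S) = 2.352 W.
Step 9 — Reactive power: Q = Im(S) = -0.3936 VAR.
Step 10 — Apparent power: |S| = 2.384 VA.
Step 11 — Power factor: PF = P/|S| = 0.9863 (leading).

(a) P = 2.352 W  (b) Q = -0.3936 VAR  (c) S = 2.384 VA  (d) PF = 0.9863 (leading)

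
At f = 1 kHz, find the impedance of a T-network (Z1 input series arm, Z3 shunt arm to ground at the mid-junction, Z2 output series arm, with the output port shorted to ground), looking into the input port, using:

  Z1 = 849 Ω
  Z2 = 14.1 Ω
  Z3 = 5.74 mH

Step 1 — Angular frequency: ω = 2π·f = 2π·1000 = 6283 rad/s.
Step 2 — Component impedances:
  Z1: Z = R = 849 Ω
  Z2: Z = R = 14.1 Ω
  Z3: Z = jωL = j·6283·0.00574 = 0 + j36.07 Ω
Step 3 — With the output port shorted to ground, the output series arm Z2 runs from the junction to ground; the shunt arm Z3 also runs from the junction to ground. They appear in parallel: Z3 || Z2 = 12.23 + j4.782 Ω.
Step 4 — Series with input arm Z1: Z_in = Z1 + (Z3 || Z2) = 861.2 + j4.782 Ω = 861.2∠0.3° Ω.

Z = 861.2 + j4.782 Ω = 861.2∠0.3° Ω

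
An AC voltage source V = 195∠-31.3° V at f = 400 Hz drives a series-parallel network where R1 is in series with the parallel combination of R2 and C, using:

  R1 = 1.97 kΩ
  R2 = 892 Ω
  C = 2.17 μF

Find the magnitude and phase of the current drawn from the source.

Step 1 — Angular frequency: ω = 2π·f = 2π·400 = 2513 rad/s.
Step 2 — Component impedances:
  R1: Z = R = 1970 Ω
  R2: Z = R = 892 Ω
  C: Z = 1/(jωC) = -j/(ω·C) = 0 - j183.4 Ω
Step 3 — Parallel branch: R2 || C = 1/(1/R2 + 1/C) = 36.16 - j175.9 Ω.
Step 4 — Series with R1: Z_total = R1 + (R2 || C) = 2006 - j175.9 Ω = 2014∠-5.0° Ω.
Step 5 — Source phasor: V = 195∠-31.3° V = 166.6 - j101.3 V.
Step 6 — Ohm's law: I = V / Z_total = (166.6 - j101.3) / (2006 - j175.9) = 0.08681 - j0.04288 A.
Step 7 — Convert to polar: |I| = 0.09683 A, ∠I = -26.3°.

I = 0.09683∠-26.3° A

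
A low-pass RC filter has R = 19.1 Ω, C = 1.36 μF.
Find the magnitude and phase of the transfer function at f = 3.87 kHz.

Step 1 — Angular frequency: ω = 2π·3870 = 2.432e+04 rad/s.
Step 2 — Transfer function: H(jω) = 1/(1 + jωRC).
Step 3 — Denominator: 1 + jωRC = 1 + j·2.432e+04·19.1·1.36e-06 = 1 + j0.6316.
Step 4 — H = 0.7148 - j0.4515.
Step 5 — Magnitude: |H| = 0.8455 (-1.5 dB); phase: φ = -32.3°.

|H| = 0.8455 (-1.5 dB), φ = -32.3°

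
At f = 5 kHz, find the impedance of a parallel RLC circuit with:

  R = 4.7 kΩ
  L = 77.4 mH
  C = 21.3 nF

Step 1 — Angular frequency: ω = 2π·f = 2π·5000 = 3.142e+04 rad/s.
Step 2 — Component impedances:
  R: Z = R = 4700 Ω
  L: Z = jωL = j·3.142e+04·0.0774 = 0 + j2432 Ω
  C: Z = 1/(jωC) = -j/(ω·C) = 0 - j1494 Ω
Step 3 — Parallel combination: 1/Z_total = 1/R + 1/L + 1/C; Z_total = 1903 - j2307 Ω = 2991∠-50.5° Ω.

Z = 1903 - j2307 Ω = 2991∠-50.5° Ω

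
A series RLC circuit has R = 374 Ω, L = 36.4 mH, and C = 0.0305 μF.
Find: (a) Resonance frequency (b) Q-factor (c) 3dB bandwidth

Step 1 — Resonance condition Im(Z)=0 gives ω₀ = 1/√(LC).
Step 2 — ω₀ = 1/√(0.0364·3.05e-08) = 3.001e+04 rad/s.
Step 3 — f₀ = ω₀/(2π) = 4777 Hz.
Step 4 — Series Q: Q = ω₀L/R = 3.001e+04·0.0364/374 = 2.921.
Step 5 — 3dB bandwidth: Δω = ω₀/Q = 1.027e+04 rad/s; BW = Δω/(2π) = 1635 Hz.

(a) f₀ = 4777 Hz  (b) Q = 2.921  (c) BW = 1635 Hz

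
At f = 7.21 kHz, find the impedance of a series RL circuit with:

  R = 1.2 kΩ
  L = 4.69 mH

Step 1 — Angular frequency: ω = 2π·f = 2π·7210 = 4.53e+04 rad/s.
Step 2 — Component impedances:
  R: Z = R = 1200 Ω
  L: Z = jωL = j·4.53e+04·0.00469 = 0 + j212.5 Ω
Step 3 — Series combination: Z_total = R + L = 1200 + j212.5 Ω = 1219∠10.0° Ω.

Z = 1200 + j212.5 Ω = 1219∠10.0° Ω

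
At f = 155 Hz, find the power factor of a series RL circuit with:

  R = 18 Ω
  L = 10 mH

Step 1 — Angular frequency: ω = 2π·f = 2π·155 = 973.9 rad/s.
Step 2 — Component impedances:
  R: Z = R = 18 Ω
  L: Z = jωL = j·973.9·0.01 = 0 + j9.739 Ω
Step 3 — Series combination: Z_total = R + L = 18 + j9.739 Ω = 20.47∠28.4° Ω.
Step 4 — Power factor: PF = cos(φ) = Re(Z)/|Z| = 18/20.466 = 0.8795.
Step 5 — Type: Im(Z) = 9.739 ⇒ lagging (phase φ = 28.4°).

PF = 0.8795 (lagging, φ = 28.4°)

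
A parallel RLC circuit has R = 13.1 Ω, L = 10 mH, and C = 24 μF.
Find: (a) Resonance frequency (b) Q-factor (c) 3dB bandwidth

Step 1 — Resonance: ω₀ = 1/√(LC) = 1/√(0.01·2.4e-05) = 2041 rad/s.
Step 2 — f₀ = ω₀/(2π) = 324.9 Hz.
Step 3 — Parallel Q: Q = R/(ω₀L) = 13.1/(2041·0.01) = 0.6418.
Step 4 — Bandwidth: Δω = ω₀/Q = 3181 rad/s; BW = Δω/(2π) = 506.2 Hz.

(a) f₀ = 324.9 Hz  (b) Q = 0.6418  (c) BW = 506.2 Hz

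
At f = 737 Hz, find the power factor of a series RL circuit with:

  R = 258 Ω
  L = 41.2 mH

Step 1 — Angular frequency: ω = 2π·f = 2π·737 = 4631 rad/s.
Step 2 — Component impedances:
  R: Z = R = 258 Ω
  L: Z = jωL = j·4631·0.0412 = 0 + j190.8 Ω
Step 3 — Series combination: Z_total = R + L = 258 + j190.8 Ω = 320.9∠36.5° Ω.
Step 4 — Power factor: PF = cos(φ) = Re(Z)/|Z| = 258/320.9 = 0.804.
Step 5 — Type: Im(Z) = 190.8 ⇒ lagging (phase φ = 36.5°).

PF = 0.804 (lagging, φ = 36.5°)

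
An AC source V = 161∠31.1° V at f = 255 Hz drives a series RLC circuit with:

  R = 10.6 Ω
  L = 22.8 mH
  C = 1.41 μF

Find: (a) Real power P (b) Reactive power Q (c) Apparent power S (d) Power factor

Step 1 — Angular frequency: ω = 2π·f = 2π·255 = 1602 rad/s.
Step 2 — Component impedances:
  R: Z = R = 10.6 Ω
  L: Z = jωL = j·1602·0.0228 = 0 + j36.53 Ω
  C: Z = 1/(jωC) = -j/(ω·C) = 0 - j442.7 Ω
Step 3 — Series combination: Z_total = R + L + C = 10.6 - j406.1 Ω = 406.3∠-88.5° Ω.
Step 4 — Source phasor: V = 161∠31.1° V = 137.9 + j83.16 V.
Step 5 — Current: I = V / Z = -0.1958 + j0.3446 A = 0.3963∠119.6° A.
Step 6 — Complex power: S = V·I* = 1.665 - j63.78 VA.
Step 7 — Real power: P = Re(S) = 1.665 W.
Step 8 — Reactive power: Q = Im(S) = -63.78 VAR.
Step 9 — Apparent power: |S| = 63.8 VA.
Step 10 — Power factor: PF = P/|S| = 0.02609 (leading).

(a) P = 1.665 W  (b) Q = -63.78 VAR  (c) S = 63.8 VA  (d) PF = 0.02609 (leading)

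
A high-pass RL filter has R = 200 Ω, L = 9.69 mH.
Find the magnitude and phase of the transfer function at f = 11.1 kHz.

Step 1 — Angular frequency: ω = 2π·1.11e+04 = 6.974e+04 rad/s.
Step 2 — Transfer function: H(jω) = jωL/(R + jωL).
Step 3 — Numerator jωL = j·675.8; denominator R + jωL = 200 + j675.8.
Step 4 — H = 0.9195 + j0.2721.
Step 5 — Magnitude: |H| = 0.9589 (-0.4 dB); phase: φ = 16.5°.

|H| = 0.9589 (-0.4 dB), φ = 16.5°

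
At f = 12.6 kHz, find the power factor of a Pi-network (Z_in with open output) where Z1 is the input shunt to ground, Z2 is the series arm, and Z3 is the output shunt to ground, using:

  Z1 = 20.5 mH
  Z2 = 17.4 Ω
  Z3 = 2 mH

Step 1 — Angular frequency: ω = 2π·f = 2π·1.26e+04 = 7.917e+04 rad/s.
Step 2 — Component impedances:
  Z1: Z = jωL = j·7.917e+04·0.0205 = 0 + j1623 Ω
  Z2: Z = R = 17.4 Ω
  Z3: Z = jωL = j·7.917e+04·0.002 = 0 + j158.3 Ω
Step 3 — With open output, the series arm Z2 and the output shunt Z3 appear in series to ground: Z2 + Z3 = 17.4 + j158.3 Ω.
Step 4 — Parallel with input shunt Z1: Z_in = Z1 || (Z2 + Z3) = 14.44 + j144.4 Ω = 145.1∠84.3° Ω.
Step 5 — Power factor: PF = cos(φ) = Re(Z)/|Z| = 14.44/145.1 = 0.09952.
Step 6 — Type: Im(Z) = 144.4 ⇒ lagging (phase φ = 84.3°).

PF = 0.09952 (lagging, φ = 84.3°)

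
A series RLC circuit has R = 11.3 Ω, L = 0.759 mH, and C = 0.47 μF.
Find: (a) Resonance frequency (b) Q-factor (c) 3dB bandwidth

Step 1 — Resonance: ω₀ = 1/√(LC) = 1/√(0.000759·4.7e-07) = 5.295e+04 rad/s.
Step 2 — f₀ = ω₀/(2π) = 8427 Hz.
Step 3 — Series Q: Q = ω₀L/R = 5.295e+04·0.000759/11.3 = 3.556.
Step 4 — Bandwidth: Δω = ω₀/Q = 1.489e+04 rad/s; BW = Δω/(2π) = 2370 Hz.

(a) f₀ = 8427 Hz  (b) Q = 3.556  (c) BW = 2370 Hz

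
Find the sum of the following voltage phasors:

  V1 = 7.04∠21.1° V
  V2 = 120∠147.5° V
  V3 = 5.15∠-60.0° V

Step 1 — Convert each phasor to rectangular form:
  V1 = 7.04·(cos(21.1°) + j·sin(21.1°)) = 6.568 + j2.534 V
  V2 = 120·(cos(147.5°) + j·sin(147.5°)) = -101.2 + j64.48 V
  V3 = 5.15·(cos(-60.0°) + j·sin(-60.0°)) = 2.575 - j4.46 V
Step 2 — Sum components: V_total = -92.06 + j62.55 V.
Step 3 — Convert to polar: |V_total| = 111.3 V, ∠V_total = 145.8°.

V_total = 111.3∠145.8° V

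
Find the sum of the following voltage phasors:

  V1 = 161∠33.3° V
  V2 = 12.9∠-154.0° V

Step 1 — Convert each phasor to rectangular form:
  V1 = 161·(cos(33.3°) + j·sin(33.3°)) = 134.6 + j88.39 V
  V2 = 12.9·(cos(-154.0°) + j·sin(-154.0°)) = -11.59 - j5.655 V
Step 2 — Sum components: V_total = 123 + j82.74 V.
Step 3 — Convert to polar: |V_total| = 148.2 V, ∠V_total = 33.9°.

V_total = 148.2∠33.9° V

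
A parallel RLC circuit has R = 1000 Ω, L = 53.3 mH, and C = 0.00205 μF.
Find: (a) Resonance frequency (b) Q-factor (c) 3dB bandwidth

Step 1 — Resonance: ω₀ = 1/√(LC) = 1/√(0.0533·2.05e-09) = 9.567e+04 rad/s.
Step 2 — f₀ = ω₀/(2π) = 1.523e+04 Hz.
Step 3 — Parallel Q: Q = R/(ω₀L) = 1000/(9.567e+04·0.0533) = 0.1961.
Step 4 — Bandwidth: Δω = ω₀/Q = 4.878e+05 rad/s; BW = Δω/(2π) = 7.764e+04 Hz.

(a) f₀ = 1.523e+04 Hz  (b) Q = 0.1961  (c) BW = 7.764e+04 Hz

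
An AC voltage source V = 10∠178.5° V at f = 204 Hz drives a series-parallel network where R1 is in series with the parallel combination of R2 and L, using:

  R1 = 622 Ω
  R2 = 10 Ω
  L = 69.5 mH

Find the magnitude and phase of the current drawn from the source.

Step 1 — Angular frequency: ω = 2π·f = 2π·204 = 1282 rad/s.
Step 2 — Component impedances:
  R1: Z = R = 622 Ω
  R2: Z = R = 10 Ω
  L: Z = jωL = j·1282·0.0695 = 0 + j89.08 Ω
Step 3 — Parallel branch: R2 || L = 1/(1/R2 + 1/L) = 9.876 + j1.109 Ω.
Step 4 — Series with R1: Z_total = R1 + (R2 || L) = 631.9 + j1.109 Ω = 631.9∠0.1° Ω.
Step 5 — Source phasor: V = 10∠178.5° V = -9.997 + j0.2618 V.
Step 6 — Ohm's law: I = V / Z_total = (-9.997 + j0.2618) / (631.9 + j1.109) = -0.01582 + j0.000442 A.
Step 7 — Convert to polar: |I| = 0.01583 A, ∠I = 178.4°.

I = 0.01583∠178.4° A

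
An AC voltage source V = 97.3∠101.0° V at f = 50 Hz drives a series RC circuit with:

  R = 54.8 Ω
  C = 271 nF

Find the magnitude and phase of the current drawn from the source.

Step 1 — Angular frequency: ω = 2π·f = 2π·50 = 314.2 rad/s.
Step 2 — Component impedances:
  R: Z = R = 54.8 Ω
  C: Z = 1/(jωC) = -j/(ω·C) = 0 - j1.175e+04 Ω
Step 3 — Series combination: Z_total = R + C = 54.8 - j1.175e+04 Ω = 1.175e+04∠-89.7° Ω.
Step 4 — Source phasor: V = 97.3∠101.0° V = -18.57 + j95.51 V.
Step 5 — Ohm's law: I = V / Z_total = (-18.57 + j95.51) / (54.8 - j1.175e+04) = -0.008139 - j0.001543 A.
Step 6 — Convert to polar: |I| = 0.008284 A, ∠I = -169.3°.

I = 0.008284∠-169.3° A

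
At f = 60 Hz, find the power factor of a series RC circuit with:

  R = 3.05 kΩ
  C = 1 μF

Step 1 — Angular frequency: ω = 2π·f = 2π·60 = 377 rad/s.
Step 2 — Component impedances:
  R: Z = R = 3050 Ω
  C: Z = 1/(jωC) = -j/(ω·C) = 0 - j2653 Ω
Step 3 — Series combination: Z_total = R + C = 3050 - j2653 Ω = 4042∠-41.0° Ω.
Step 4 — Power factor: PF = cos(φ) = Re(Z)/|Z| = 3050/4042 = 0.7546.
Step 5 — Type: Im(Z) = -2653 ⇒ leading (phase φ = -41.0°).

PF = 0.7546 (leading, φ = -41.0°)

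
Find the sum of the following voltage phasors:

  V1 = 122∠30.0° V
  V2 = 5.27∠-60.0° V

Step 1 — Convert each phasor to rectangular form:
  V1 = 122·(cos(30.0°) + j·sin(30.0°)) = 105.7 + j61 V
  V2 = 5.27·(cos(-60.0°) + j·sin(-60.0°)) = 2.635 - j4.564 V
Step 2 — Sum components: V_total = 108.3 + j56.44 V.
Step 3 — Convert to polar: |V_total| = 122.1 V, ∠V_total = 27.5°.

V_total = 122.1∠27.5° V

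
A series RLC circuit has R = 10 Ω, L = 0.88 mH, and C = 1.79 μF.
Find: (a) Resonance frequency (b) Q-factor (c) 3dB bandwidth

Step 1 — Resonance: ω₀ = 1/√(LC) = 1/√(0.00088·1.79e-06) = 2.52e+04 rad/s.
Step 2 — f₀ = ω₀/(2π) = 4010 Hz.
Step 3 — Series Q: Q = ω₀L/R = 2.52e+04·0.00088/10 = 2.217.
Step 4 — Bandwidth: Δω = ω₀/Q = 1.136e+04 rad/s; BW = Δω/(2π) = 1809 Hz.

(a) f₀ = 4010 Hz  (b) Q = 2.217  (c) BW = 1809 Hz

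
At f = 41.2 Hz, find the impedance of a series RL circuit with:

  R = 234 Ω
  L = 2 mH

Step 1 — Angular frequency: ω = 2π·f = 2π·41.2 = 258.9 rad/s.
Step 2 — Component impedances:
  R: Z = R = 234 Ω
  L: Z = jωL = j·258.9·0.002 = 0 + j0.5177 Ω
Step 3 — Series combination: Z_total = R + L = 234 + j0.5177 Ω = 234∠0.1° Ω.

Z = 234 + j0.5177 Ω = 234∠0.1° Ω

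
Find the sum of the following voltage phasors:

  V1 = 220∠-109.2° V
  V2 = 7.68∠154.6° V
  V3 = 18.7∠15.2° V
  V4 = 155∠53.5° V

Step 1 — Convert each phasor to rectangular form:
  V1 = 220·(cos(-109.2°) + j·sin(-109.2°)) = -72.35 - j207.8 V
  V2 = 7.68·(cos(154.6°) + j·sin(154.6°)) = -6.938 + j3.294 V
  V3 = 18.7·(cos(15.2°) + j·sin(15.2°)) = 18.05 + j4.903 V
  V4 = 155·(cos(53.5°) + j·sin(53.5°)) = 92.2 + j124.6 V
Step 2 — Sum components: V_total = 30.96 - j74.97 V.
Step 3 — Convert to polar: |V_total| = 81.11 V, ∠V_total = -67.6°.

V_total = 81.11∠-67.6° V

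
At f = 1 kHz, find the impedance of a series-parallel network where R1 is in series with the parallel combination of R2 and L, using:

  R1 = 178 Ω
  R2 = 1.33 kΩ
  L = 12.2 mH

Step 1 — Angular frequency: ω = 2π·f = 2π·1000 = 6283 rad/s.
Step 2 — Component impedances:
  R1: Z = R = 178 Ω
  R2: Z = R = 1330 Ω
  L: Z = jωL = j·6283·0.0122 = 0 + j76.65 Ω
Step 3 — Parallel branch: R2 || L = 1/(1/R2 + 1/L) = 4.403 + j76.4 Ω.
Step 4 — Series with R1: Z_total = R1 + (R2 || L) = 182.4 + j76.4 Ω = 197.8∠22.7° Ω.

Z = 182.4 + j76.4 Ω = 197.8∠22.7° Ω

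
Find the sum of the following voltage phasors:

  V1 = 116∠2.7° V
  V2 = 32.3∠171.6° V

Step 1 — Convert each phasor to rectangular form:
  V1 = 116·(cos(2.7°) + j·sin(2.7°)) = 115.9 + j5.464 V
  V2 = 32.3·(cos(171.6°) + j·sin(171.6°)) = -31.95 + j4.718 V
Step 2 — Sum components: V_total = 83.92 + j10.18 V.
Step 3 — Convert to polar: |V_total| = 84.53 V, ∠V_total = 6.9°.

V_total = 84.53∠6.9° V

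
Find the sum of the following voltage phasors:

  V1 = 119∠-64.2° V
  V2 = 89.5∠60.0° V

Step 1 — Convert each phasor to rectangular form:
  V1 = 119·(cos(-64.2°) + j·sin(-64.2°)) = 51.79 - j107.1 V
  V2 = 89.5·(cos(60.0°) + j·sin(60.0°)) = 44.75 + j77.51 V
Step 2 — Sum components: V_total = 96.54 - j29.63 V.
Step 3 — Convert to polar: |V_total| = 101 V, ∠V_total = -17.1°.

V_total = 101∠-17.1° V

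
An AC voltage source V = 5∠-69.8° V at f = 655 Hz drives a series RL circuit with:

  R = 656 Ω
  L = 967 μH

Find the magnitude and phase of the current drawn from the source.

Step 1 — Angular frequency: ω = 2π·f = 2π·655 = 4115 rad/s.
Step 2 — Component impedances:
  R: Z = R = 656 Ω
  L: Z = jωL = j·4115·0.000967 = 0 + j3.98 Ω
Step 3 — Series combination: Z_total = R + L = 656 + j3.98 Ω = 656∠0.3° Ω.
Step 4 — Source phasor: V = 5∠-69.8° V = 1.726 - j4.692 V.
Step 5 — Ohm's law: I = V / Z_total = (1.726 - j4.692) / (656 + j3.98) = 0.002588 - j0.007169 A.
Step 6 — Convert to polar: |I| = 0.007622 A, ∠I = -70.1°.

I = 0.007622∠-70.1° A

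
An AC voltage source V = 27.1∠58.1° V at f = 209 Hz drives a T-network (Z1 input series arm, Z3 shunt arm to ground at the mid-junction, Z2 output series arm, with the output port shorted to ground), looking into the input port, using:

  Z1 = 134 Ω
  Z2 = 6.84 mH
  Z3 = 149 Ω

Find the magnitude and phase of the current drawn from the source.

Step 1 — Angular frequency: ω = 2π·f = 2π·209 = 1313 rad/s.
Step 2 — Component impedances:
  Z1: Z = R = 134 Ω
  Z2: Z = jωL = j·1313·0.00684 = 0 + j8.982 Ω
  Z3: Z = R = 149 Ω
Step 3 — With the output port shorted to ground, the output series arm Z2 runs from the junction to ground; the shunt arm Z3 also runs from the junction to ground. They appear in parallel: Z3 || Z2 = 0.5395 + j8.95 Ω.
Step 4 — Series with input arm Z1: Z_in = Z1 + (Z3 || Z2) = 134.5 + j8.95 Ω = 134.8∠3.8° Ω.
Step 5 — Source phasor: V = 27.1∠58.1° V = 14.32 + j23.01 V.
Step 6 — Ohm's law: I = V / Z_total = (14.32 + j23.01) / (134.5 + j8.95) = 0.1173 + j0.1632 A.
Step 7 — Convert to polar: |I| = 0.201 A, ∠I = 54.3°.

I = 0.201∠54.3° A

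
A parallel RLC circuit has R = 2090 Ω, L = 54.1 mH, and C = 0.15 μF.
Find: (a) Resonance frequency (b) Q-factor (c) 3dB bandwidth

Step 1 — Resonance: ω₀ = 1/√(LC) = 1/√(0.0541·1.5e-07) = 1.11e+04 rad/s.
Step 2 — f₀ = ω₀/(2π) = 1767 Hz.
Step 3 — Parallel Q: Q = R/(ω₀L) = 2090/(1.11e+04·0.0541) = 3.48.
Step 4 — Bandwidth: Δω = ω₀/Q = 3190 rad/s; BW = Δω/(2π) = 507.7 Hz.

(a) f₀ = 1767 Hz  (b) Q = 3.48  (c) BW = 507.7 Hz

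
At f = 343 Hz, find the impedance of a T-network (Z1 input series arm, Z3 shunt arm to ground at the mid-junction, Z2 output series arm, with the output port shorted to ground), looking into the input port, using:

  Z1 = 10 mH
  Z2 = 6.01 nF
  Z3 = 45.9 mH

Step 1 — Angular frequency: ω = 2π·f = 2π·343 = 2155 rad/s.
Step 2 — Component impedances:
  Z1: Z = jωL = j·2155·0.01 = 0 + j21.55 Ω
  Z2: Z = 1/(jωC) = -j/(ω·C) = 0 - j7.721e+04 Ω
  Z3: Z = jωL = j·2155·0.0459 = 0 + j98.92 Ω
Step 3 — With the output port shorted to ground, the output series arm Z2 runs from the junction to ground; the shunt arm Z3 also runs from the junction to ground. They appear in parallel: Z3 || Z2 = 0 + j99.05 Ω.
Step 4 — Series with input arm Z1: Z_in = Z1 + (Z3 || Z2) = 0 + j120.6 Ω = 120.6∠90.0° Ω.

Z = 0 + j120.6 Ω = 120.6∠90.0° Ω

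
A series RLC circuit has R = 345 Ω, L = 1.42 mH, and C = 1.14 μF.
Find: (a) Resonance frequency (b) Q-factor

Step 1 — Resonance condition Im(Z)=0 gives ω₀ = 1/√(LC).
Step 2 — ω₀ = 1/√(0.00142·1.14e-06) = 2.485e+04 rad/s.
Step 3 — f₀ = ω₀/(2π) = 3956 Hz.
Step 4 — Series Q: Q = ω₀L/R = 2.485e+04·0.00142/345 = 0.1023.

(a) f₀ = 3956 Hz  (b) Q = 0.1023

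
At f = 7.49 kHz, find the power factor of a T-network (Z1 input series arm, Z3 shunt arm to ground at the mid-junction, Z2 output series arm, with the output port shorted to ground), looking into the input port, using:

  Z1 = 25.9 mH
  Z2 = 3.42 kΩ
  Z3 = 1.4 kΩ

Step 1 — Angular frequency: ω = 2π·f = 2π·7490 = 4.706e+04 rad/s.
Step 2 — Component impedances:
  Z1: Z = jωL = j·4.706e+04·0.0259 = 0 + j1219 Ω
  Z2: Z = R = 3420 Ω
  Z3: Z = R = 1400 Ω
Step 3 — With the output port shorted to ground, the output series arm Z2 runs from the junction to ground; the shunt arm Z3 also runs from the junction to ground. They appear in parallel: Z3 || Z2 = 993.4 Ω.
Step 4 — Series with input arm Z1: Z_in = Z1 + (Z3 || Z2) = 993.4 + j1219 Ω = 1572∠50.8° Ω.
Step 5 — Power factor: PF = cos(φ) = Re(Z)/|Z| = 993.36/1572.4 = 0.6317.
Step 6 — Type: Im(Z) = 1219 ⇒ lagging (phase φ = 50.8°).

PF = 0.6317 (lagging, φ = 50.8°)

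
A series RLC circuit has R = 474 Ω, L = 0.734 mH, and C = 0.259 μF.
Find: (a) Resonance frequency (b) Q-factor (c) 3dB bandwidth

Step 1 — Resonance: ω₀ = 1/√(LC) = 1/√(0.000734·2.59e-07) = 7.253e+04 rad/s.
Step 2 — f₀ = ω₀/(2π) = 1.154e+04 Hz.
Step 3 — Series Q: Q = ω₀L/R = 7.253e+04·0.000734/474 = 0.1123.
Step 4 — Bandwidth: Δω = ω₀/Q = 6.458e+05 rad/s; BW = Δω/(2π) = 1.028e+05 Hz.

(a) f₀ = 1.154e+04 Hz  (b) Q = 0.1123  (c) BW = 1.028e+05 Hz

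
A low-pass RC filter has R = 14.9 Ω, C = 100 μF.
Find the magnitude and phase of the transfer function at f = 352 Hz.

Step 1 — Angular frequency: ω = 2π·352 = 2212 rad/s.
Step 2 — Transfer function: H(jω) = 1/(1 + jωRC).
Step 3 — Denominator: 1 + jωRC = 1 + j·2212·14.9·0.0001 = 1 + j3.295.
Step 4 — H = 0.08432 - j0.2779.
Step 5 — Magnitude: |H| = 0.2904 (-10.7 dB); phase: φ = -73.1°.

|H| = 0.2904 (-10.7 dB), φ = -73.1°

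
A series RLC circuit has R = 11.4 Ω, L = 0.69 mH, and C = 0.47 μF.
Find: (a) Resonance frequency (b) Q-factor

Step 1 — Resonance condition Im(Z)=0 gives ω₀ = 1/√(LC).
Step 2 — ω₀ = 1/√(0.00069·4.7e-07) = 5.553e+04 rad/s.
Step 3 — f₀ = ω₀/(2π) = 8838 Hz.
Step 4 — Series Q: Q = ω₀L/R = 5.553e+04·0.00069/11.4 = 3.361.

(a) f₀ = 8838 Hz  (b) Q = 3.361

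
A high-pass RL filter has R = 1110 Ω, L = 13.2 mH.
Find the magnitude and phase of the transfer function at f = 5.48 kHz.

Step 1 — Angular frequency: ω = 2π·5480 = 3.443e+04 rad/s.
Step 2 — Transfer function: H(jω) = jωL/(R + jωL).
Step 3 — Numerator jωL = j·454.5; denominator R + jωL = 1110 + j454.5.
Step 4 — H = 0.1436 + j0.3507.
Step 5 — Magnitude: |H| = 0.3789 (-8.4 dB); phase: φ = 67.7°.

|H| = 0.3789 (-8.4 dB), φ = 67.7°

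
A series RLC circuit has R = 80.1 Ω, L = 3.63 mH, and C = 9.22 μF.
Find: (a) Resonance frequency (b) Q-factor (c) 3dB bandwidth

Step 1 — Resonance: ω₀ = 1/√(LC) = 1/√(0.00363·9.22e-06) = 5466 rad/s.
Step 2 — f₀ = ω₀/(2π) = 870 Hz.
Step 3 — Series Q: Q = ω₀L/R = 5466·0.00363/80.1 = 0.2477.
Step 4 — Bandwidth: Δω = ω₀/Q = 2.207e+04 rad/s; BW = Δω/(2π) = 3512 Hz.

(a) f₀ = 870 Hz  (b) Q = 0.2477  (c) BW = 3512 Hz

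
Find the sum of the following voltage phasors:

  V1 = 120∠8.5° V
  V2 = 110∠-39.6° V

Step 1 — Convert each phasor to rectangular form:
  V1 = 120·(cos(8.5°) + j·sin(8.5°)) = 118.7 + j17.74 V
  V2 = 110·(cos(-39.6°) + j·sin(-39.6°)) = 84.76 - j70.12 V
Step 2 — Sum components: V_total = 203.4 - j52.38 V.
Step 3 — Convert to polar: |V_total| = 210.1 V, ∠V_total = -14.4°.

V_total = 210.1∠-14.4° V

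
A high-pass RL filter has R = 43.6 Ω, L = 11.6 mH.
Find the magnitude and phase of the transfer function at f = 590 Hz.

Step 1 — Angular frequency: ω = 2π·590 = 3707 rad/s.
Step 2 — Transfer function: H(jω) = jωL/(R + jωL).
Step 3 — Numerator jωL = j·43; denominator R + jωL = 43.6 + j43.
Step 4 — H = 0.4931 + j0.5.
Step 5 — Magnitude: |H| = 0.7022 (-3.1 dB); phase: φ = 45.4°.

|H| = 0.7022 (-3.1 dB), φ = 45.4°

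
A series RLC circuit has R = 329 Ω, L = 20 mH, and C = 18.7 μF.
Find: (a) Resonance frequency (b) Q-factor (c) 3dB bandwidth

Step 1 — Resonance condition Im(Z)=0 gives ω₀ = 1/√(LC).
Step 2 — ω₀ = 1/√(0.02·1.87e-05) = 1635 rad/s.
Step 3 — f₀ = ω₀/(2π) = 260.2 Hz.
Step 4 — Series Q: Q = ω₀L/R = 1635·0.02/329 = 0.0994.
Step 5 — 3dB bandwidth: Δω = ω₀/Q = 1.645e+04 rad/s; BW = Δω/(2π) = 2618 Hz.

(a) f₀ = 260.2 Hz  (b) Q = 0.0994  (c) BW = 2618 Hz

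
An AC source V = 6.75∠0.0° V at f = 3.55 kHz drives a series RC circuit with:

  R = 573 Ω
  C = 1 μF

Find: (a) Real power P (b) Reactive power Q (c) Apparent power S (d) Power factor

Step 1 — Angular frequency: ω = 2π·f = 2π·3550 = 2.231e+04 rad/s.
Step 2 — Component impedances:
  R: Z = R = 573 Ω
  C: Z = 1/(jωC) = -j/(ω·C) = 0 - j44.83 Ω
Step 3 — Series combination: Z_total = R + C = 573 - j44.83 Ω = 574.8∠-4.5° Ω.
Step 4 — Source phasor: V = 6.75∠0.0° V = 6.75 V.
Step 5 — Current: I = V / Z = 0.01171 + j0.0009161 A = 0.01174∠4.5° A.
Step 6 — Complex power: S = V·I* = 0.07903 - j0.006184 VA.
Step 7 — Real power: P = Re(S) = 0.07903 W.
Step 8 — Reactive power: Q = Im(S) = -0.006184 VAR.
Step 9 — Apparent power: |S| = 0.07927 VA.
Step 10 — Power factor: PF = P/|S| = 0.997 (leading).

(a) P = 0.07903 W  (b) Q = -0.006184 VAR  (c) S = 0.07927 VA  (d) PF = 0.997 (leading)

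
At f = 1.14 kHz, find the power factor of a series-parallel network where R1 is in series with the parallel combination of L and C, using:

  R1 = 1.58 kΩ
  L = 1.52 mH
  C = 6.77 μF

Step 1 — Angular frequency: ω = 2π·f = 2π·1140 = 7163 rad/s.
Step 2 — Component impedances:
  R1: Z = R = 1580 Ω
  L: Z = jωL = j·7163·0.00152 = 0 + j10.89 Ω
  C: Z = 1/(jωC) = -j/(ω·C) = 0 - j20.62 Ω
Step 3 — Parallel branch: L || C = 1/(1/L + 1/C) = 0 + j23.06 Ω.
Step 4 — Series with R1: Z_total = R1 + (L || C) = 1580 + j23.06 Ω = 1580∠0.8° Ω.
Step 5 — Power factor: PF = cos(φ) = Re(Z)/|Z| = 1580/1580.2 = 0.9999.
Step 6 — Type: Im(Z) = 23.06 ⇒ lagging (phase φ = 0.8°).

PF = 0.9999 (lagging, φ = 0.8°)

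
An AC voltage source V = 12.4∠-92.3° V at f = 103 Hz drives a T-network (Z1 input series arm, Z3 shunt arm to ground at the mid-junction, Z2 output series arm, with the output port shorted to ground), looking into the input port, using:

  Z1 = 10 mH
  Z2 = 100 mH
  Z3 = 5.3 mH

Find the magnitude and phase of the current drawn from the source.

Step 1 — Angular frequency: ω = 2π·f = 2π·103 = 647.2 rad/s.
Step 2 — Component impedances:
  Z1: Z = jωL = j·647.2·0.01 = 0 + j6.472 Ω
  Z2: Z = jωL = j·647.2·0.1 = 0 + j64.72 Ω
  Z3: Z = jωL = j·647.2·0.0053 = 0 + j3.43 Ω
Step 3 — With the output port shorted to ground, the output series arm Z2 runs from the junction to ground; the shunt arm Z3 also runs from the junction to ground. They appear in parallel: Z3 || Z2 = 0 + j3.257 Ω.
Step 4 — Series with input arm Z1: Z_in = Z1 + (Z3 || Z2) = 0 + j9.729 Ω = 9.729∠90.0° Ω.
Step 5 — Source phasor: V = 12.4∠-92.3° V = -0.4976 - j12.39 V.
Step 6 — Ohm's law: I = V / Z_total = (-0.4976 - j12.39) / (0 + j9.729) = -1.274 + j0.05115 A.
Step 7 — Convert to polar: |I| = 1.275 A, ∠I = 177.7°.

I = 1.275∠177.7° A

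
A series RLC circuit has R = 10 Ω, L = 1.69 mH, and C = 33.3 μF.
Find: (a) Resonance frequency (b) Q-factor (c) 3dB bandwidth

Step 1 — Resonance: ω₀ = 1/√(LC) = 1/√(0.00169·3.33e-05) = 4215 rad/s.
Step 2 — f₀ = ω₀/(2π) = 670.9 Hz.
Step 3 — Series Q: Q = ω₀L/R = 4215·0.00169/10 = 0.7124.
Step 4 — Bandwidth: Δω = ω₀/Q = 5917 rad/s; BW = Δω/(2π) = 941.7 Hz.

(a) f₀ = 670.9 Hz  (b) Q = 0.7124  (c) BW = 941.7 Hz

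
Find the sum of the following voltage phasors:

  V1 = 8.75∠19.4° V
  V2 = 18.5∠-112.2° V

Step 1 — Convert each phasor to rectangular form:
  V1 = 8.75·(cos(19.4°) + j·sin(19.4°)) = 8.253 + j2.906 V
  V2 = 18.5·(cos(-112.2°) + j·sin(-112.2°)) = -6.99 - j17.13 V
Step 2 — Sum components: V_total = 1.263 - j14.22 V.
Step 3 — Convert to polar: |V_total| = 14.28 V, ∠V_total = -84.9°.

V_total = 14.28∠-84.9° V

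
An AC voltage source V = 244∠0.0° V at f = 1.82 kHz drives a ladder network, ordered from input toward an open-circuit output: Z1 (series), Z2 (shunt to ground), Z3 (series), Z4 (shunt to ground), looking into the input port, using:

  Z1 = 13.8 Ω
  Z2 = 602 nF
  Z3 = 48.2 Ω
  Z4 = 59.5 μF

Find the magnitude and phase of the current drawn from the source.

Step 1 — Angular frequency: ω = 2π·f = 2π·1820 = 1.144e+04 rad/s.
Step 2 — Component impedances:
  Z1: Z = R = 13.8 Ω
  Z2: Z = 1/(jωC) = -j/(ω·C) = 0 - j145.3 Ω
  Z3: Z = R = 48.2 Ω
  Z4: Z = 1/(jωC) = -j/(ω·C) = 0 - j1.47 Ω
Step 3 — Ladder network (open output): work backward from the far end, alternating series and parallel combinations. Z_in = 56.44 - j15.46 Ω = 58.52∠-15.3° Ω.
Step 4 — Source phasor: V = 244∠0.0° V = 244 V.
Step 5 — Ohm's law: I = V / Z_total = (244) / (56.44 - j15.46) = 4.021 + j1.102 A.
Step 6 — Convert to polar: |I| = 4.17 A, ∠I = 15.3°.

I = 4.17∠15.3° A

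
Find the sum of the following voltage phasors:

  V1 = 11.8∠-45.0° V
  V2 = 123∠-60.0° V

Step 1 — Convert each phasor to rectangular form:
  V1 = 11.8·(cos(-45.0°) + j·sin(-45.0°)) = 8.344 - j8.344 V
  V2 = 123·(cos(-60.0°) + j·sin(-60.0°)) = 61.5 - j106.5 V
Step 2 — Sum components: V_total = 69.84 - j114.9 V.
Step 3 — Convert to polar: |V_total| = 134.4 V, ∠V_total = -58.7°.

V_total = 134.4∠-58.7° V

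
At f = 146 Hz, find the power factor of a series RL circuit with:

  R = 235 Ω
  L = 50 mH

Step 1 — Angular frequency: ω = 2π·f = 2π·146 = 917.3 rad/s.
Step 2 — Component impedances:
  R: Z = R = 235 Ω
  L: Z = jωL = j·917.3·0.05 = 0 + j45.87 Ω
Step 3 — Series combination: Z_total = R + L = 235 + j45.87 Ω = 239.4∠11.0° Ω.
Step 4 — Power factor: PF = cos(φ) = Re(Z)/|Z| = 235/239.43 = 0.9815.
Step 5 — Type: Im(Z) = 45.87 ⇒ lagging (phase φ = 11.0°).

PF = 0.9815 (lagging, φ = 11.0°)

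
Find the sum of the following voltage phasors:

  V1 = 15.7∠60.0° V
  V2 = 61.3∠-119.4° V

Step 1 — Convert each phasor to rectangular form:
  V1 = 15.7·(cos(60.0°) + j·sin(60.0°)) = 7.85 + j13.6 V
  V2 = 61.3·(cos(-119.4°) + j·sin(-119.4°)) = -30.09 - j53.41 V
Step 2 — Sum components: V_total = -22.24 - j39.81 V.
Step 3 — Convert to polar: |V_total| = 45.6 V, ∠V_total = -119.2°.

V_total = 45.6∠-119.2° V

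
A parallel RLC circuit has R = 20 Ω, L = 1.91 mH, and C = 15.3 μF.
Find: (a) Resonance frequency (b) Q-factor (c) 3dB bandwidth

Step 1 — Resonance: ω₀ = 1/√(LC) = 1/√(0.00191·1.53e-05) = 5850 rad/s.
Step 2 — f₀ = ω₀/(2π) = 931 Hz.
Step 3 — Parallel Q: Q = R/(ω₀L) = 20/(5850·0.00191) = 1.79.
Step 4 — Bandwidth: Δω = ω₀/Q = 3268 rad/s; BW = Δω/(2π) = 520.1 Hz.

(a) f₀ = 931 Hz  (b) Q = 1.79  (c) BW = 520.1 Hz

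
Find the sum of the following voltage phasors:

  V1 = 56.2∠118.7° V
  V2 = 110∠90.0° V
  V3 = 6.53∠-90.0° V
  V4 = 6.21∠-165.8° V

Step 1 — Convert each phasor to rectangular form:
  V1 = 56.2·(cos(118.7°) + j·sin(118.7°)) = -26.99 + j49.3 V
  V2 = 110·(cos(90.0°) + j·sin(90.0°)) = 0 + j110 V
  V3 = 6.53·(cos(-90.0°) + j·sin(-90.0°)) = 0 - j6.53 V
  V4 = 6.21·(cos(-165.8°) + j·sin(-165.8°)) = -6.02 - j1.523 V
Step 2 — Sum components: V_total = -33.01 + j151.2 V.
Step 3 — Convert to polar: |V_total| = 154.8 V, ∠V_total = 102.3°.

V_total = 154.8∠102.3° V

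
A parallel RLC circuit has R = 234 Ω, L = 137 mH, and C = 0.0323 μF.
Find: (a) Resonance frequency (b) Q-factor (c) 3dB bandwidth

Step 1 — Resonance: ω₀ = 1/√(LC) = 1/√(0.137·3.23e-08) = 1.503e+04 rad/s.
Step 2 — f₀ = ω₀/(2π) = 2393 Hz.
Step 3 — Parallel Q: Q = R/(ω₀L) = 234/(1.503e+04·0.137) = 0.1136.
Step 4 — Bandwidth: Δω = ω₀/Q = 1.323e+05 rad/s; BW = Δω/(2π) = 2.106e+04 Hz.

(a) f₀ = 2393 Hz  (b) Q = 0.1136  (c) BW = 2.106e+04 Hz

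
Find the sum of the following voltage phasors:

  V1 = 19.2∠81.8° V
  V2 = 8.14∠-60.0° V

Step 1 — Convert each phasor to rectangular form:
  V1 = 19.2·(cos(81.8°) + j·sin(81.8°)) = 2.738 + j19 V
  V2 = 8.14·(cos(-60.0°) + j·sin(-60.0°)) = 4.07 - j7.049 V
Step 2 — Sum components: V_total = 6.808 + j11.95 V.
Step 3 — Convert to polar: |V_total| = 13.76 V, ∠V_total = 60.3°.

V_total = 13.76∠60.3° V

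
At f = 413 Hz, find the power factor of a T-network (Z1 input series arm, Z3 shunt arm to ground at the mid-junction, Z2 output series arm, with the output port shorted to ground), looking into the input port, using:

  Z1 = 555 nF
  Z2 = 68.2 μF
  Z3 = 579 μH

Step 1 — Angular frequency: ω = 2π·f = 2π·413 = 2595 rad/s.
Step 2 — Component impedances:
  Z1: Z = 1/(jωC) = -j/(ω·C) = 0 - j694.3 Ω
  Z2: Z = 1/(jωC) = -j/(ω·C) = 0 - j5.65 Ω
  Z3: Z = jωL = j·2595·0.000579 = 0 + j1.502 Ω
Step 3 — With the output port shorted to ground, the output series arm Z2 runs from the junction to ground; the shunt arm Z3 also runs from the junction to ground. They appear in parallel: Z3 || Z2 = 0 + j2.047 Ω.
Step 4 — Series with input arm Z1: Z_in = Z1 + (Z3 || Z2) = 0 - j692.3 Ω = 692.3∠-90.0° Ω.
Step 5 — Power factor: PF = cos(φ) = Re(Z)/|Z| = 0/692.3 = 0.
Step 6 — Type: Im(Z) = -692.3 ⇒ leading (phase φ = -90.0°).

PF = 0 (leading, φ = -90.0°)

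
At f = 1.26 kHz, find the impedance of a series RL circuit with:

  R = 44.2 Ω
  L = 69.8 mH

Step 1 — Angular frequency: ω = 2π·f = 2π·1260 = 7917 rad/s.
Step 2 — Component impedances:
  R: Z = R = 44.2 Ω
  L: Z = jωL = j·7917·0.0698 = 0 + j552.6 Ω
Step 3 — Series combination: Z_total = R + L = 44.2 + j552.6 Ω = 554.4∠85.4° Ω.

Z = 44.2 + j552.6 Ω = 554.4∠85.4° Ω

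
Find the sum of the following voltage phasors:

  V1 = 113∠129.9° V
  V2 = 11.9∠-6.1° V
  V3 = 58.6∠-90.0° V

Step 1 — Convert each phasor to rectangular form:
  V1 = 113·(cos(129.9°) + j·sin(129.9°)) = -72.48 + j86.69 V
  V2 = 11.9·(cos(-6.1°) + j·sin(-6.1°)) = 11.83 - j1.265 V
  V3 = 58.6·(cos(-90.0°) + j·sin(-90.0°)) = 0 - j58.6 V
Step 2 — Sum components: V_total = -60.65 + j26.83 V.
Step 3 — Convert to polar: |V_total| = 66.32 V, ∠V_total = 156.1°.

V_total = 66.32∠156.1° V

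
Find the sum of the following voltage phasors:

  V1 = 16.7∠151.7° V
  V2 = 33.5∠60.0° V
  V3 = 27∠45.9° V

Step 1 — Convert each phasor to rectangular form:
  V1 = 16.7·(cos(151.7°) + j·sin(151.7°)) = -14.7 + j7.917 V
  V2 = 33.5·(cos(60.0°) + j·sin(60.0°)) = 16.75 + j29.01 V
  V3 = 27·(cos(45.9°) + j·sin(45.9°)) = 18.79 + j19.39 V
Step 2 — Sum components: V_total = 20.84 + j56.32 V.
Step 3 — Convert to polar: |V_total| = 60.05 V, ∠V_total = 69.7°.

V_total = 60.05∠69.7° V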